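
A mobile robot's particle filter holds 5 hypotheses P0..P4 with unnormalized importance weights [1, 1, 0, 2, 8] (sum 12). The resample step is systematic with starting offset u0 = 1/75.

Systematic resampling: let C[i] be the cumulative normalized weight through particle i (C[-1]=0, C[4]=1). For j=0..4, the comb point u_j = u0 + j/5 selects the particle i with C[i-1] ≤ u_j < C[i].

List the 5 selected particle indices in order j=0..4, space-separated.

0 3 4 4 4

C = [1/12, 1/6, 1/6, 1/3, 1]
j=0: u_0=1/75 ∈ [0, 1/12) → index 0
j=1: u_1=16/75 ∈ [1/6, 1/3) → index 3
j=2: u_2=31/75 ∈ [1/3, 1) → index 4
j=3: u_3=46/75 ∈ [1/3, 1) → index 4
j=4: u_4=61/75 ∈ [1/3, 1) → index 4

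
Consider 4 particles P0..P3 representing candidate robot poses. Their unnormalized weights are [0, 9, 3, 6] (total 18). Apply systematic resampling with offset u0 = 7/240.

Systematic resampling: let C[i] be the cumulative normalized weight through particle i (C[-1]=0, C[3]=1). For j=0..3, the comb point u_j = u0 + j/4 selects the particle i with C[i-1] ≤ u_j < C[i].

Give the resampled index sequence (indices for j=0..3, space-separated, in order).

C = [0, 1/2, 2/3, 1]
j=0: u_0=7/240 ∈ [0, 1/2) → index 1
j=1: u_1=67/240 ∈ [0, 1/2) → index 1
j=2: u_2=127/240 ∈ [1/2, 2/3) → index 2
j=3: u_3=187/240 ∈ [2/3, 1) → index 3

1 1 2 3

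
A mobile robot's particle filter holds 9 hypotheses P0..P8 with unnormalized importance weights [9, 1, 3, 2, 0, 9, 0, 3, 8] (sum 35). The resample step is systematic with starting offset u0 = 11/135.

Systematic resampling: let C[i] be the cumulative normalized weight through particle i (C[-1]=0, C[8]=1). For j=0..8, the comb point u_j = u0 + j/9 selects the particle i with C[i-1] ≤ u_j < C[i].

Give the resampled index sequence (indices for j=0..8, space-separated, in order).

C = [9/35, 2/7, 13/35, 3/7, 3/7, 24/35, 24/35, 27/35, 1]
j=0: u_0=11/135 ∈ [0, 9/35) → index 0
j=1: u_1=26/135 ∈ [0, 9/35) → index 0
j=2: u_2=41/135 ∈ [2/7, 13/35) → index 2
j=3: u_3=56/135 ∈ [13/35, 3/7) → index 3
j=4: u_4=71/135 ∈ [3/7, 24/35) → index 5
j=5: u_5=86/135 ∈ [3/7, 24/35) → index 5
j=6: u_6=101/135 ∈ [24/35, 27/35) → index 7
j=7: u_7=116/135 ∈ [27/35, 1) → index 8
j=8: u_8=131/135 ∈ [27/35, 1) → index 8

0 0 2 3 5 5 7 8 8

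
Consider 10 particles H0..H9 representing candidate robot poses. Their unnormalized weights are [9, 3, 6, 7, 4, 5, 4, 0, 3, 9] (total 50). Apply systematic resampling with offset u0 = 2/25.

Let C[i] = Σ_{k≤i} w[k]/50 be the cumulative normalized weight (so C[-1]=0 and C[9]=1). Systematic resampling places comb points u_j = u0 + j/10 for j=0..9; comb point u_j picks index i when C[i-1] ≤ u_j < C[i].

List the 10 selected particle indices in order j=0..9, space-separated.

0 1 2 3 3 5 6 8 9 9

C = [9/50, 6/25, 9/25, 1/2, 29/50, 17/25, 19/25, 19/25, 41/50, 1]
j=0: u_0=2/25 ∈ [0, 9/50) → index 0
j=1: u_1=9/50 ∈ [9/50, 6/25) → index 1
j=2: u_2=7/25 ∈ [6/25, 9/25) → index 2
j=3: u_3=19/50 ∈ [9/25, 1/2) → index 3
j=4: u_4=12/25 ∈ [9/25, 1/2) → index 3
j=5: u_5=29/50 ∈ [29/50, 17/25) → index 5
j=6: u_6=17/25 ∈ [17/25, 19/25) → index 6
j=7: u_7=39/50 ∈ [19/25, 41/50) → index 8
j=8: u_8=22/25 ∈ [41/50, 1) → index 9
j=9: u_9=49/50 ∈ [41/50, 1) → index 9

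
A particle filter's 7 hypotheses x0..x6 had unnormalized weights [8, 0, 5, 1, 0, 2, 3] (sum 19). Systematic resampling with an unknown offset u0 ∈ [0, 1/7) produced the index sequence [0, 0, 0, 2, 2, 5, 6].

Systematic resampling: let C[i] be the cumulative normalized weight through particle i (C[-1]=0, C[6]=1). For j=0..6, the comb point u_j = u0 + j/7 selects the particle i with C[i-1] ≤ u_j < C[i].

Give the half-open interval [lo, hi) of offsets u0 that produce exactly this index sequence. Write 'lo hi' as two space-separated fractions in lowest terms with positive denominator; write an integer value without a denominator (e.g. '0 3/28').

C = [8/19, 8/19, 13/19, 14/19, 14/19, 16/19, 1]
j=0 picked index 0: u0 ∈ [0, 8/19)
j=1 picked index 0: u0 ∈ [-1/7, 37/133)
j=2 picked index 0: u0 ∈ [-2/7, 18/133)
j=3 picked index 2: u0 ∈ [-1/133, 34/133)
j=4 picked index 2: u0 ∈ [-20/133, 15/133)
j=5 picked index 5: u0 ∈ [3/133, 17/133)
j=6 picked index 6: u0 ∈ [-2/133, 1/7)
intersection: [3/133, 15/133)

3/133 15/133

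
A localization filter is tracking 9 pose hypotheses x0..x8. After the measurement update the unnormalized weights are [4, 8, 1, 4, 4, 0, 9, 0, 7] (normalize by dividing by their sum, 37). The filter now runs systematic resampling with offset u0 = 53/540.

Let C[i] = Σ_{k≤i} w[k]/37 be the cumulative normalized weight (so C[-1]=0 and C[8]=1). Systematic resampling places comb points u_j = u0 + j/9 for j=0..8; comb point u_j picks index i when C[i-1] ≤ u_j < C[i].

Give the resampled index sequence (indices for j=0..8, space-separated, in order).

0 1 1 3 4 6 6 8 8

C = [4/37, 12/37, 13/37, 17/37, 21/37, 21/37, 30/37, 30/37, 1]
j=0: u_0=53/540 ∈ [0, 4/37) → index 0
j=1: u_1=113/540 ∈ [4/37, 12/37) → index 1
j=2: u_2=173/540 ∈ [4/37, 12/37) → index 1
j=3: u_3=233/540 ∈ [13/37, 17/37) → index 3
j=4: u_4=293/540 ∈ [17/37, 21/37) → index 4
j=5: u_5=353/540 ∈ [21/37, 30/37) → index 6
j=6: u_6=413/540 ∈ [21/37, 30/37) → index 6
j=7: u_7=473/540 ∈ [30/37, 1) → index 8
j=8: u_8=533/540 ∈ [30/37, 1) → index 8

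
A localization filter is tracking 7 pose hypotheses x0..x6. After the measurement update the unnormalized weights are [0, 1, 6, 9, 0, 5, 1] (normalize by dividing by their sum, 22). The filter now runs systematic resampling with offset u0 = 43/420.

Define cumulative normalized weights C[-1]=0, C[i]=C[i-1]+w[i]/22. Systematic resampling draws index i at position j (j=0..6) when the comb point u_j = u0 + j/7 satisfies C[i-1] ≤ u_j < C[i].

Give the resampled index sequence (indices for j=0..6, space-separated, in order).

C = [0, 1/22, 7/22, 8/11, 8/11, 21/22, 1]
j=0: u_0=43/420 ∈ [1/22, 7/22) → index 2
j=1: u_1=103/420 ∈ [1/22, 7/22) → index 2
j=2: u_2=163/420 ∈ [7/22, 8/11) → index 3
j=3: u_3=223/420 ∈ [7/22, 8/11) → index 3
j=4: u_4=283/420 ∈ [7/22, 8/11) → index 3
j=5: u_5=49/60 ∈ [8/11, 21/22) → index 5
j=6: u_6=403/420 ∈ [21/22, 1) → index 6

2 2 3 3 3 5 6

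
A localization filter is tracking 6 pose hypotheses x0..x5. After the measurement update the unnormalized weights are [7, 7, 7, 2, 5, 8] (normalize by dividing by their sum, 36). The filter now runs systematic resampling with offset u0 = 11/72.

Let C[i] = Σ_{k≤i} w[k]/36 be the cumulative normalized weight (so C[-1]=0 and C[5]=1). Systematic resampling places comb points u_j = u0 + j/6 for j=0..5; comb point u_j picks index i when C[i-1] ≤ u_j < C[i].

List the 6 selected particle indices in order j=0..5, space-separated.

C = [7/36, 7/18, 7/12, 23/36, 7/9, 1]
j=0: u_0=11/72 ∈ [0, 7/36) → index 0
j=1: u_1=23/72 ∈ [7/36, 7/18) → index 1
j=2: u_2=35/72 ∈ [7/18, 7/12) → index 2
j=3: u_3=47/72 ∈ [23/36, 7/9) → index 4
j=4: u_4=59/72 ∈ [7/9, 1) → index 5
j=5: u_5=71/72 ∈ [7/9, 1) → index 5

0 1 2 4 5 5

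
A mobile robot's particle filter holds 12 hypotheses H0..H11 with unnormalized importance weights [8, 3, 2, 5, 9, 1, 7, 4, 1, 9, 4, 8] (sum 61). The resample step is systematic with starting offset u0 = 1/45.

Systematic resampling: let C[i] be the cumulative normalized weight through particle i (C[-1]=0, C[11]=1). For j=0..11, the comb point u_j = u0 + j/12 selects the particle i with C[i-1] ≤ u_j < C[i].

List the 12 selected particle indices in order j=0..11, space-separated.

0 0 2 3 4 4 6 7 9 9 10 11

C = [8/61, 11/61, 13/61, 18/61, 27/61, 28/61, 35/61, 39/61, 40/61, 49/61, 53/61, 1]
j=0: u_0=1/45 ∈ [0, 8/61) → index 0
j=1: u_1=19/180 ∈ [0, 8/61) → index 0
j=2: u_2=17/90 ∈ [11/61, 13/61) → index 2
j=3: u_3=49/180 ∈ [13/61, 18/61) → index 3
j=4: u_4=16/45 ∈ [18/61, 27/61) → index 4
j=5: u_5=79/180 ∈ [18/61, 27/61) → index 4
j=6: u_6=47/90 ∈ [28/61, 35/61) → index 6
j=7: u_7=109/180 ∈ [35/61, 39/61) → index 7
j=8: u_8=31/45 ∈ [40/61, 49/61) → index 9
j=9: u_9=139/180 ∈ [40/61, 49/61) → index 9
j=10: u_10=77/90 ∈ [49/61, 53/61) → index 10
j=11: u_11=169/180 ∈ [53/61, 1) → index 11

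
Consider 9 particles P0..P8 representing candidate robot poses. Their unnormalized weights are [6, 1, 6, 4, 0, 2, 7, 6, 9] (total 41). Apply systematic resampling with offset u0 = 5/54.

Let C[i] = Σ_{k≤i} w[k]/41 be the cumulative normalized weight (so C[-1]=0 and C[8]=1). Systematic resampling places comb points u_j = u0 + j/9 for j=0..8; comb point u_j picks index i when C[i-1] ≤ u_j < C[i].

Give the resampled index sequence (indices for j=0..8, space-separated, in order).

0 2 2 5 6 7 7 8 8

C = [6/41, 7/41, 13/41, 17/41, 17/41, 19/41, 26/41, 32/41, 1]
j=0: u_0=5/54 ∈ [0, 6/41) → index 0
j=1: u_1=11/54 ∈ [7/41, 13/41) → index 2
j=2: u_2=17/54 ∈ [7/41, 13/41) → index 2
j=3: u_3=23/54 ∈ [17/41, 19/41) → index 5
j=4: u_4=29/54 ∈ [19/41, 26/41) → index 6
j=5: u_5=35/54 ∈ [26/41, 32/41) → index 7
j=6: u_6=41/54 ∈ [26/41, 32/41) → index 7
j=7: u_7=47/54 ∈ [32/41, 1) → index 8
j=8: u_8=53/54 ∈ [32/41, 1) → index 8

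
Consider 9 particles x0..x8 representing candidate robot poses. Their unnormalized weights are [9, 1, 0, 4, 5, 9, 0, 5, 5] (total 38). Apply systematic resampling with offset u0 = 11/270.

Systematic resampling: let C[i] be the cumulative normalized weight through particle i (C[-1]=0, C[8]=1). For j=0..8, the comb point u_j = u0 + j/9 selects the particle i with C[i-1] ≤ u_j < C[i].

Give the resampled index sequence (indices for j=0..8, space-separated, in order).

0 0 1 4 4 5 5 7 8

C = [9/38, 5/19, 5/19, 7/19, 1/2, 14/19, 14/19, 33/38, 1]
j=0: u_0=11/270 ∈ [0, 9/38) → index 0
j=1: u_1=41/270 ∈ [0, 9/38) → index 0
j=2: u_2=71/270 ∈ [9/38, 5/19) → index 1
j=3: u_3=101/270 ∈ [7/19, 1/2) → index 4
j=4: u_4=131/270 ∈ [7/19, 1/2) → index 4
j=5: u_5=161/270 ∈ [1/2, 14/19) → index 5
j=6: u_6=191/270 ∈ [1/2, 14/19) → index 5
j=7: u_7=221/270 ∈ [14/19, 33/38) → index 7
j=8: u_8=251/270 ∈ [33/38, 1) → index 8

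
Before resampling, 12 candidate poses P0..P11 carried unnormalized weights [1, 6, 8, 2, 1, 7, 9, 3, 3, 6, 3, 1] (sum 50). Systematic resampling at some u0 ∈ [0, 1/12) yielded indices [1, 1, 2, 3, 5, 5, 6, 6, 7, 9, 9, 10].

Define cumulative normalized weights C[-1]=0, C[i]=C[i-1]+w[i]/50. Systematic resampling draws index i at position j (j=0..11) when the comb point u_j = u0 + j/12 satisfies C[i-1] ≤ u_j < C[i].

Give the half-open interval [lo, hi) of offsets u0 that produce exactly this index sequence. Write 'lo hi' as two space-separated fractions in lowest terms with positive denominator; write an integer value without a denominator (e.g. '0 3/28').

1/20 17/300

C = [1/50, 7/50, 3/10, 17/50, 9/25, 1/2, 17/25, 37/50, 4/5, 23/25, 49/50, 1]
j=0 picked index 1: u0 ∈ [1/50, 7/50)
j=1 picked index 1: u0 ∈ [-19/300, 17/300)
j=2 picked index 2: u0 ∈ [-2/75, 2/15)
j=3 picked index 3: u0 ∈ [1/20, 9/100)
j=4 picked index 5: u0 ∈ [2/75, 1/6)
j=5 picked index 5: u0 ∈ [-17/300, 1/12)
j=6 picked index 6: u0 ∈ [0, 9/50)
j=7 picked index 6: u0 ∈ [-1/12, 29/300)
j=8 picked index 7: u0 ∈ [1/75, 11/150)
j=9 picked index 9: u0 ∈ [1/20, 17/100)
j=10 picked index 9: u0 ∈ [-1/30, 13/150)
j=11 picked index 10: u0 ∈ [1/300, 19/300)
intersection: [1/20, 17/300)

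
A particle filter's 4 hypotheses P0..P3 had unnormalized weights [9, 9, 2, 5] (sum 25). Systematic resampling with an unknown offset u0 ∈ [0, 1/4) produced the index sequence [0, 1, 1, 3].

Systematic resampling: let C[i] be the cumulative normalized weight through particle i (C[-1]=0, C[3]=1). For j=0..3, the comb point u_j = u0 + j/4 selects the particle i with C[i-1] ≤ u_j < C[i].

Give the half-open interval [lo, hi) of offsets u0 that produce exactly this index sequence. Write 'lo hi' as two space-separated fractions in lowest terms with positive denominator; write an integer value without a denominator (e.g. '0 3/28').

11/100 11/50

C = [9/25, 18/25, 4/5, 1]
j=0 picked index 0: u0 ∈ [0, 9/25)
j=1 picked index 1: u0 ∈ [11/100, 47/100)
j=2 picked index 1: u0 ∈ [-7/50, 11/50)
j=3 picked index 3: u0 ∈ [1/20, 1/4)
intersection: [11/100, 11/50)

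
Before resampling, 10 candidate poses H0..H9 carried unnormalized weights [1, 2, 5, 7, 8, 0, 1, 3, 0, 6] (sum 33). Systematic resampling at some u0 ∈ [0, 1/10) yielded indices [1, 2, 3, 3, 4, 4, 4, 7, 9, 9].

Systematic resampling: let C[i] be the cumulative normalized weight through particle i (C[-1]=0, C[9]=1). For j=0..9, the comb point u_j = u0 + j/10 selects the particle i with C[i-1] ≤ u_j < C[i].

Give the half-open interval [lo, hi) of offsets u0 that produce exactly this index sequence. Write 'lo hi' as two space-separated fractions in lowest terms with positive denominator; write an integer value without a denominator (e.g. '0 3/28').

C = [1/33, 1/11, 8/33, 5/11, 23/33, 23/33, 8/11, 9/11, 9/11, 1]
j=0 picked index 1: u0 ∈ [1/33, 1/11)
j=1 picked index 2: u0 ∈ [-1/110, 47/330)
j=2 picked index 3: u0 ∈ [7/165, 14/55)
j=3 picked index 3: u0 ∈ [-19/330, 17/110)
j=4 picked index 4: u0 ∈ [3/55, 49/165)
j=5 picked index 4: u0 ∈ [-1/22, 13/66)
j=6 picked index 4: u0 ∈ [-8/55, 16/165)
j=7 picked index 7: u0 ∈ [3/110, 13/110)
j=8 picked index 9: u0 ∈ [1/55, 1/5)
j=9 picked index 9: u0 ∈ [-9/110, 1/10)
intersection: [3/55, 1/11)

3/55 1/11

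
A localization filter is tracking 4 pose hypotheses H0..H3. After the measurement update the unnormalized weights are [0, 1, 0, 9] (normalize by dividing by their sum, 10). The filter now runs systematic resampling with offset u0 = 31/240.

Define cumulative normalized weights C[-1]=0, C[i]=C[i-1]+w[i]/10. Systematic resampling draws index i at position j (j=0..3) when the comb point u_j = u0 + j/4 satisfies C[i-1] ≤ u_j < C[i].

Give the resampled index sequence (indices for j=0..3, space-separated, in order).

C = [0, 1/10, 1/10, 1]
j=0: u_0=31/240 ∈ [1/10, 1) → index 3
j=1: u_1=91/240 ∈ [1/10, 1) → index 3
j=2: u_2=151/240 ∈ [1/10, 1) → index 3
j=3: u_3=211/240 ∈ [1/10, 1) → index 3

3 3 3 3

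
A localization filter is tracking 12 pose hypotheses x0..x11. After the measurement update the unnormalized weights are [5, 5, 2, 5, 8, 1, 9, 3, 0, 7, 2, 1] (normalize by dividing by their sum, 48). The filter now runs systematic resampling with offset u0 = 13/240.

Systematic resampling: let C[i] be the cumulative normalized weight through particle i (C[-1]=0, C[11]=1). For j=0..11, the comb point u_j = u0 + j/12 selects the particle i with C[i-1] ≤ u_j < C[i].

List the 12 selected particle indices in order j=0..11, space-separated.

C = [5/48, 5/24, 1/4, 17/48, 25/48, 13/24, 35/48, 19/24, 19/24, 15/16, 47/48, 1]
j=0: u_0=13/240 ∈ [0, 5/48) → index 0
j=1: u_1=11/80 ∈ [5/48, 5/24) → index 1
j=2: u_2=53/240 ∈ [5/24, 1/4) → index 2
j=3: u_3=73/240 ∈ [1/4, 17/48) → index 3
j=4: u_4=31/80 ∈ [17/48, 25/48) → index 4
j=5: u_5=113/240 ∈ [17/48, 25/48) → index 4
j=6: u_6=133/240 ∈ [13/24, 35/48) → index 6
j=7: u_7=51/80 ∈ [13/24, 35/48) → index 6
j=8: u_8=173/240 ∈ [13/24, 35/48) → index 6
j=9: u_9=193/240 ∈ [19/24, 15/16) → index 9
j=10: u_10=71/80 ∈ [19/24, 15/16) → index 9
j=11: u_11=233/240 ∈ [15/16, 47/48) → index 10

0 1 2 3 4 4 6 6 6 9 9 10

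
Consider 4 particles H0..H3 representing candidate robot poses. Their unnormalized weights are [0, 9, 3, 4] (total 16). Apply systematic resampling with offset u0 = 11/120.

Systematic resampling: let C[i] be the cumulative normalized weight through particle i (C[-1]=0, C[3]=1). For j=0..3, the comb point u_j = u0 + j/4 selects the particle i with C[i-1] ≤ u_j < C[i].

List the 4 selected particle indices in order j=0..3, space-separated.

1 1 2 3

C = [0, 9/16, 3/4, 1]
j=0: u_0=11/120 ∈ [0, 9/16) → index 1
j=1: u_1=41/120 ∈ [0, 9/16) → index 1
j=2: u_2=71/120 ∈ [9/16, 3/4) → index 2
j=3: u_3=101/120 ∈ [3/4, 1) → index 3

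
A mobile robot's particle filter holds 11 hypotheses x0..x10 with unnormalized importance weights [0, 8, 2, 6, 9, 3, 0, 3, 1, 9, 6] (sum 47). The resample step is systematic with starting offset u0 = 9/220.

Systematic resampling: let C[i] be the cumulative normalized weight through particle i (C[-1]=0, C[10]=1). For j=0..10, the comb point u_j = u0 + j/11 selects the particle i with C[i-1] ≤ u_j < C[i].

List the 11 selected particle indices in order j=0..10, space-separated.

C = [0, 8/47, 10/47, 16/47, 25/47, 28/47, 28/47, 31/47, 32/47, 41/47, 1]
j=0: u_0=9/220 ∈ [0, 8/47) → index 1
j=1: u_1=29/220 ∈ [0, 8/47) → index 1
j=2: u_2=49/220 ∈ [10/47, 16/47) → index 3
j=3: u_3=69/220 ∈ [10/47, 16/47) → index 3
j=4: u_4=89/220 ∈ [16/47, 25/47) → index 4
j=5: u_5=109/220 ∈ [16/47, 25/47) → index 4
j=6: u_6=129/220 ∈ [25/47, 28/47) → index 5
j=7: u_7=149/220 ∈ [31/47, 32/47) → index 8
j=8: u_8=169/220 ∈ [32/47, 41/47) → index 9
j=9: u_9=189/220 ∈ [32/47, 41/47) → index 9
j=10: u_10=19/20 ∈ [41/47, 1) → index 10

1 1 3 3 4 4 5 8 9 9 10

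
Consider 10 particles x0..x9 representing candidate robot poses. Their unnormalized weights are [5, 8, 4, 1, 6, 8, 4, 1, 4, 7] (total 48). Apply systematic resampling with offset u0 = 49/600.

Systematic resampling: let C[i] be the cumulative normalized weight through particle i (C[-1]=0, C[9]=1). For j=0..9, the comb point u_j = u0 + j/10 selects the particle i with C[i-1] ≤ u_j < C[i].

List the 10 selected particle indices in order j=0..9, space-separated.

C = [5/48, 13/48, 17/48, 3/8, 1/2, 2/3, 3/4, 37/48, 41/48, 1]
j=0: u_0=49/600 ∈ [0, 5/48) → index 0
j=1: u_1=109/600 ∈ [5/48, 13/48) → index 1
j=2: u_2=169/600 ∈ [13/48, 17/48) → index 2
j=3: u_3=229/600 ∈ [3/8, 1/2) → index 4
j=4: u_4=289/600 ∈ [3/8, 1/2) → index 4
j=5: u_5=349/600 ∈ [1/2, 2/3) → index 5
j=6: u_6=409/600 ∈ [2/3, 3/4) → index 6
j=7: u_7=469/600 ∈ [37/48, 41/48) → index 8
j=8: u_8=529/600 ∈ [41/48, 1) → index 9
j=9: u_9=589/600 ∈ [41/48, 1) → index 9

0 1 2 4 4 5 6 8 9 9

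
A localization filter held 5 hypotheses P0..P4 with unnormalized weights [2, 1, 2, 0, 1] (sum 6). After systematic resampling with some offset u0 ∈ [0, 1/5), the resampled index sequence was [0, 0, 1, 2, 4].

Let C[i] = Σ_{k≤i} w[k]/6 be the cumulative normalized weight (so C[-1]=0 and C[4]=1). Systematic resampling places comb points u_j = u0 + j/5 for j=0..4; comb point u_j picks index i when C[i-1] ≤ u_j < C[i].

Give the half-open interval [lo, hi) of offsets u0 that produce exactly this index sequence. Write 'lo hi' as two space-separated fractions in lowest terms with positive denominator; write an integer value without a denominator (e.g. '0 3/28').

1/30 1/10

C = [1/3, 1/2, 5/6, 5/6, 1]
j=0 picked index 0: u0 ∈ [0, 1/3)
j=1 picked index 0: u0 ∈ [-1/5, 2/15)
j=2 picked index 1: u0 ∈ [-1/15, 1/10)
j=3 picked index 2: u0 ∈ [-1/10, 7/30)
j=4 picked index 4: u0 ∈ [1/30, 1/5)
intersection: [1/30, 1/10)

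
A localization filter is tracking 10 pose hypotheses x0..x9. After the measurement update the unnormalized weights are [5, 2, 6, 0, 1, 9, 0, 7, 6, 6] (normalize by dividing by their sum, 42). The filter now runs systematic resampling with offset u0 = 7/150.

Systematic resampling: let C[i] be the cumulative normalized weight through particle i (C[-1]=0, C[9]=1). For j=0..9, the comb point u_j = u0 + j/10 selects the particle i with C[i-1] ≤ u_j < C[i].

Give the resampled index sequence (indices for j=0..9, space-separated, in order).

0 1 2 5 5 5 7 8 8 9

C = [5/42, 1/6, 13/42, 13/42, 1/3, 23/42, 23/42, 5/7, 6/7, 1]
j=0: u_0=7/150 ∈ [0, 5/42) → index 0
j=1: u_1=11/75 ∈ [5/42, 1/6) → index 1
j=2: u_2=37/150 ∈ [1/6, 13/42) → index 2
j=3: u_3=26/75 ∈ [1/3, 23/42) → index 5
j=4: u_4=67/150 ∈ [1/3, 23/42) → index 5
j=5: u_5=41/75 ∈ [1/3, 23/42) → index 5
j=6: u_6=97/150 ∈ [23/42, 5/7) → index 7
j=7: u_7=56/75 ∈ [5/7, 6/7) → index 8
j=8: u_8=127/150 ∈ [5/7, 6/7) → index 8
j=9: u_9=71/75 ∈ [6/7, 1) → index 9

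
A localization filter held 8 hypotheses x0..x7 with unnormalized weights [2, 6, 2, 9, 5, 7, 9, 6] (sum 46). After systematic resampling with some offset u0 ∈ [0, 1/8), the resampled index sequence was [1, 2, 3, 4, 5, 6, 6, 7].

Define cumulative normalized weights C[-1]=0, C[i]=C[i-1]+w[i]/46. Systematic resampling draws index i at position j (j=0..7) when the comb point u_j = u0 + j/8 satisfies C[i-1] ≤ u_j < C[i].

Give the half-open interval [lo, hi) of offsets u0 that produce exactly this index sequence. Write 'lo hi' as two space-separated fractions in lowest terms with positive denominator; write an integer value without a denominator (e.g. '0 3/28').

9/184 17/184

C = [1/23, 4/23, 5/23, 19/46, 12/23, 31/46, 20/23, 1]
j=0 picked index 1: u0 ∈ [1/23, 4/23)
j=1 picked index 2: u0 ∈ [9/184, 17/184)
j=2 picked index 3: u0 ∈ [-3/92, 15/92)
j=3 picked index 4: u0 ∈ [7/184, 27/184)
j=4 picked index 5: u0 ∈ [1/46, 4/23)
j=5 picked index 6: u0 ∈ [9/184, 45/184)
j=6 picked index 6: u0 ∈ [-7/92, 11/92)
j=7 picked index 7: u0 ∈ [-1/184, 1/8)
intersection: [9/184, 17/184)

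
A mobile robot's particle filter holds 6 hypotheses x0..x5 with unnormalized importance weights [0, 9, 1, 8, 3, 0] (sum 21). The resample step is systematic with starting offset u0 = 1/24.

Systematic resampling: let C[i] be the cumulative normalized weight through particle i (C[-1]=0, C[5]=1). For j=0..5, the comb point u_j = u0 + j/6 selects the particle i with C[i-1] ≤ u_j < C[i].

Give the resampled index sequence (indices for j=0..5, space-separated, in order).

C = [0, 3/7, 10/21, 6/7, 1, 1]
j=0: u_0=1/24 ∈ [0, 3/7) → index 1
j=1: u_1=5/24 ∈ [0, 3/7) → index 1
j=2: u_2=3/8 ∈ [0, 3/7) → index 1
j=3: u_3=13/24 ∈ [10/21, 6/7) → index 3
j=4: u_4=17/24 ∈ [10/21, 6/7) → index 3
j=5: u_5=7/8 ∈ [6/7, 1) → index 4

1 1 1 3 3 4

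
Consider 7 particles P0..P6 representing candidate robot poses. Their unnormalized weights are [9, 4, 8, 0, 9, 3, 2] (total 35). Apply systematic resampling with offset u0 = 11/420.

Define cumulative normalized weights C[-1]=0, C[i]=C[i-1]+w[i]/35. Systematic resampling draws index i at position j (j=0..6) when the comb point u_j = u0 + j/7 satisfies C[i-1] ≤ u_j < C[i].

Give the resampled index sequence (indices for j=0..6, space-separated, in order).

0 0 1 2 2 4 5

C = [9/35, 13/35, 3/5, 3/5, 6/7, 33/35, 1]
j=0: u_0=11/420 ∈ [0, 9/35) → index 0
j=1: u_1=71/420 ∈ [0, 9/35) → index 0
j=2: u_2=131/420 ∈ [9/35, 13/35) → index 1
j=3: u_3=191/420 ∈ [13/35, 3/5) → index 2
j=4: u_4=251/420 ∈ [13/35, 3/5) → index 2
j=5: u_5=311/420 ∈ [3/5, 6/7) → index 4
j=6: u_6=53/60 ∈ [6/7, 33/35) → index 5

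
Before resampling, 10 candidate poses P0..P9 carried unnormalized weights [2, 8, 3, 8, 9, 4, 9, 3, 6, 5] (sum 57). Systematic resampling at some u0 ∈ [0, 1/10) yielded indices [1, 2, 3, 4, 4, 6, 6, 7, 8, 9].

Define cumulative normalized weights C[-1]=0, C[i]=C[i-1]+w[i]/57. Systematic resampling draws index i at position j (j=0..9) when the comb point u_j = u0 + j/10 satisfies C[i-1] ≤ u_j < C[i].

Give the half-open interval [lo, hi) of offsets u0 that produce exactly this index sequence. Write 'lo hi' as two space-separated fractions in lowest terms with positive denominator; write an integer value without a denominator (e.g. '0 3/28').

11/114 1/10

C = [2/57, 10/57, 13/57, 7/19, 10/19, 34/57, 43/57, 46/57, 52/57, 1]
j=0 picked index 1: u0 ∈ [2/57, 10/57)
j=1 picked index 2: u0 ∈ [43/570, 73/570)
j=2 picked index 3: u0 ∈ [8/285, 16/95)
j=3 picked index 4: u0 ∈ [13/190, 43/190)
j=4 picked index 4: u0 ∈ [-3/95, 12/95)
j=5 picked index 6: u0 ∈ [11/114, 29/114)
j=6 picked index 6: u0 ∈ [-1/285, 44/285)
j=7 picked index 7: u0 ∈ [31/570, 61/570)
j=8 picked index 8: u0 ∈ [2/285, 32/285)
j=9 picked index 9: u0 ∈ [7/570, 1/10)
intersection: [11/114, 1/10)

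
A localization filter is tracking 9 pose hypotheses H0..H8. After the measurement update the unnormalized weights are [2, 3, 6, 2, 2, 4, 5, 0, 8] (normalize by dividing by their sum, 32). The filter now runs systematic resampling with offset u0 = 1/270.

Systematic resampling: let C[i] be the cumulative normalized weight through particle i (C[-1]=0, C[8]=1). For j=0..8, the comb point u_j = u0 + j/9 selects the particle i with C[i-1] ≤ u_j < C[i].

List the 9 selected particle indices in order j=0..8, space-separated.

0 1 2 2 4 5 6 8 8

C = [1/16, 5/32, 11/32, 13/32, 15/32, 19/32, 3/4, 3/4, 1]
j=0: u_0=1/270 ∈ [0, 1/16) → index 0
j=1: u_1=31/270 ∈ [1/16, 5/32) → index 1
j=2: u_2=61/270 ∈ [5/32, 11/32) → index 2
j=3: u_3=91/270 ∈ [5/32, 11/32) → index 2
j=4: u_4=121/270 ∈ [13/32, 15/32) → index 4
j=5: u_5=151/270 ∈ [15/32, 19/32) → index 5
j=6: u_6=181/270 ∈ [19/32, 3/4) → index 6
j=7: u_7=211/270 ∈ [3/4, 1) → index 8
j=8: u_8=241/270 ∈ [3/4, 1) → index 8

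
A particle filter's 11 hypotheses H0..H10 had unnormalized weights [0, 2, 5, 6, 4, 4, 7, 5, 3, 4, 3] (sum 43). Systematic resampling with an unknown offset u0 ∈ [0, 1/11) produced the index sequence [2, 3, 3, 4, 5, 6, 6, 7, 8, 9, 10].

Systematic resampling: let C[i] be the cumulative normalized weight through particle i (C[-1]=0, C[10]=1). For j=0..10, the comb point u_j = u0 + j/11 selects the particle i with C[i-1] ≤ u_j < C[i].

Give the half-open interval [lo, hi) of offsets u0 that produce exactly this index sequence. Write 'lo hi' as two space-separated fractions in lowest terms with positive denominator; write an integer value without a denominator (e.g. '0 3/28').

C = [0, 2/43, 7/43, 13/43, 17/43, 21/43, 28/43, 33/43, 36/43, 40/43, 1]
j=0 picked index 2: u0 ∈ [2/43, 7/43)
j=1 picked index 3: u0 ∈ [34/473, 100/473)
j=2 picked index 3: u0 ∈ [-9/473, 57/473)
j=3 picked index 4: u0 ∈ [14/473, 58/473)
j=4 picked index 5: u0 ∈ [15/473, 59/473)
j=5 picked index 6: u0 ∈ [16/473, 93/473)
j=6 picked index 6: u0 ∈ [-27/473, 50/473)
j=7 picked index 7: u0 ∈ [7/473, 62/473)
j=8 picked index 8: u0 ∈ [19/473, 52/473)
j=9 picked index 9: u0 ∈ [9/473, 53/473)
j=10 picked index 10: u0 ∈ [10/473, 1/11)
intersection: [34/473, 1/11)

34/473 1/11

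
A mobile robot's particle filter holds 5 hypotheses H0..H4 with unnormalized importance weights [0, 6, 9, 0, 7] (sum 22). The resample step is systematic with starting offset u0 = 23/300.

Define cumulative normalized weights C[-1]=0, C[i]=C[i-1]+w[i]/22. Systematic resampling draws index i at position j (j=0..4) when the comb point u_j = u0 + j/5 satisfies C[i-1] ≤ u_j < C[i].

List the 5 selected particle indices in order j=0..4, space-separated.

C = [0, 3/11, 15/22, 15/22, 1]
j=0: u_0=23/300 ∈ [0, 3/11) → index 1
j=1: u_1=83/300 ∈ [3/11, 15/22) → index 2
j=2: u_2=143/300 ∈ [3/11, 15/22) → index 2
j=3: u_3=203/300 ∈ [3/11, 15/22) → index 2
j=4: u_4=263/300 ∈ [15/22, 1) → index 4

1 2 2 2 4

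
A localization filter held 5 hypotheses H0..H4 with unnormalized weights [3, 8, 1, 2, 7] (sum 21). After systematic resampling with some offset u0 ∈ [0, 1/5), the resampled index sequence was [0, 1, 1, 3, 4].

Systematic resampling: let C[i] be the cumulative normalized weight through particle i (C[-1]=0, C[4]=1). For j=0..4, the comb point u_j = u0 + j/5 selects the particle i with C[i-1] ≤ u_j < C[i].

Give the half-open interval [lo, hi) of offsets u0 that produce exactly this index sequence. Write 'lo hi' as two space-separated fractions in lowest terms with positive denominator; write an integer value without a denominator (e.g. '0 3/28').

0 1/15

C = [1/7, 11/21, 4/7, 2/3, 1]
j=0 picked index 0: u0 ∈ [0, 1/7)
j=1 picked index 1: u0 ∈ [-2/35, 34/105)
j=2 picked index 1: u0 ∈ [-9/35, 13/105)
j=3 picked index 3: u0 ∈ [-1/35, 1/15)
j=4 picked index 4: u0 ∈ [-2/15, 1/5)
intersection: [0, 1/15)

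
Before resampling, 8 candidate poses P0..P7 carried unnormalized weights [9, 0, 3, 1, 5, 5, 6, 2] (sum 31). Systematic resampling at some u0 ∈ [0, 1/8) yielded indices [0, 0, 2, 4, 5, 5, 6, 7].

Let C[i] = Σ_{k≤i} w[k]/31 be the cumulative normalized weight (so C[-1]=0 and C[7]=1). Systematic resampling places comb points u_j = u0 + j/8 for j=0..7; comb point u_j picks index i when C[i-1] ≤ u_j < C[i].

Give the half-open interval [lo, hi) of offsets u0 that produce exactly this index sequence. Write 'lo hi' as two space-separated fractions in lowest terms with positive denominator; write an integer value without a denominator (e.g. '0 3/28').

C = [9/31, 9/31, 12/31, 13/31, 18/31, 23/31, 29/31, 1]
j=0 picked index 0: u0 ∈ [0, 9/31)
j=1 picked index 0: u0 ∈ [-1/8, 41/248)
j=2 picked index 2: u0 ∈ [5/124, 17/124)
j=3 picked index 4: u0 ∈ [11/248, 51/248)
j=4 picked index 5: u0 ∈ [5/62, 15/62)
j=5 picked index 5: u0 ∈ [-11/248, 29/248)
j=6 picked index 6: u0 ∈ [-1/124, 23/124)
j=7 picked index 7: u0 ∈ [15/248, 1/8)
intersection: [5/62, 29/248)

5/62 29/248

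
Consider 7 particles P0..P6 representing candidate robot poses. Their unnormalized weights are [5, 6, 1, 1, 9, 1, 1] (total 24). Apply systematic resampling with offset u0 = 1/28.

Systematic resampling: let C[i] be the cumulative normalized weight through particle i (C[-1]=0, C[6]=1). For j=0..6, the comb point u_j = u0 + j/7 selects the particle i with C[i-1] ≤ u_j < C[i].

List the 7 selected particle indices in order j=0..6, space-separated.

C = [5/24, 11/24, 1/2, 13/24, 11/12, 23/24, 1]
j=0: u_0=1/28 ∈ [0, 5/24) → index 0
j=1: u_1=5/28 ∈ [0, 5/24) → index 0
j=2: u_2=9/28 ∈ [5/24, 11/24) → index 1
j=3: u_3=13/28 ∈ [11/24, 1/2) → index 2
j=4: u_4=17/28 ∈ [13/24, 11/12) → index 4
j=5: u_5=3/4 ∈ [13/24, 11/12) → index 4
j=6: u_6=25/28 ∈ [13/24, 11/12) → index 4

0 0 1 2 4 4 4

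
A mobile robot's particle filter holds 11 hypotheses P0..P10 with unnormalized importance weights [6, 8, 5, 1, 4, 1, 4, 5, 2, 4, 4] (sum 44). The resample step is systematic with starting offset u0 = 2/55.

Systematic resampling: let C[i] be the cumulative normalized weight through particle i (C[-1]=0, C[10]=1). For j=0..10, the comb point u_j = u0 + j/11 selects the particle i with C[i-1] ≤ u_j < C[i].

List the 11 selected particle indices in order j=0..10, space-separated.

0 0 1 1 2 4 6 7 7 9 10

C = [3/22, 7/22, 19/44, 5/11, 6/11, 25/44, 29/44, 17/22, 9/11, 10/11, 1]
j=0: u_0=2/55 ∈ [0, 3/22) → index 0
j=1: u_1=7/55 ∈ [0, 3/22) → index 0
j=2: u_2=12/55 ∈ [3/22, 7/22) → index 1
j=3: u_3=17/55 ∈ [3/22, 7/22) → index 1
j=4: u_4=2/5 ∈ [7/22, 19/44) → index 2
j=5: u_5=27/55 ∈ [5/11, 6/11) → index 4
j=6: u_6=32/55 ∈ [25/44, 29/44) → index 6
j=7: u_7=37/55 ∈ [29/44, 17/22) → index 7
j=8: u_8=42/55 ∈ [29/44, 17/22) → index 7
j=9: u_9=47/55 ∈ [9/11, 10/11) → index 9
j=10: u_10=52/55 ∈ [10/11, 1) → index 10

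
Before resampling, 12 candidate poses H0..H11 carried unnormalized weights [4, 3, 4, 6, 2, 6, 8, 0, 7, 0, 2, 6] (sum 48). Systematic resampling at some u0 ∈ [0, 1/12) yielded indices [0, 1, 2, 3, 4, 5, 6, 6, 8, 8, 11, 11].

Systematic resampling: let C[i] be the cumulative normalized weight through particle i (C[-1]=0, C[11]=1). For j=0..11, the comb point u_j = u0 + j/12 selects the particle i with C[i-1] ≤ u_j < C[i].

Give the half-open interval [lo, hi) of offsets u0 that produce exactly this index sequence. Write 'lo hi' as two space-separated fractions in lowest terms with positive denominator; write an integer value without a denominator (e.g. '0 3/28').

C = [1/12, 7/48, 11/48, 17/48, 19/48, 25/48, 11/16, 11/16, 5/6, 5/6, 7/8, 1]
j=0 picked index 0: u0 ∈ [0, 1/12)
j=1 picked index 1: u0 ∈ [0, 1/16)
j=2 picked index 2: u0 ∈ [-1/48, 1/16)
j=3 picked index 3: u0 ∈ [-1/48, 5/48)
j=4 picked index 4: u0 ∈ [1/48, 1/16)
j=5 picked index 5: u0 ∈ [-1/48, 5/48)
j=6 picked index 6: u0 ∈ [1/48, 3/16)
j=7 picked index 6: u0 ∈ [-1/16, 5/48)
j=8 picked index 8: u0 ∈ [1/48, 1/6)
j=9 picked index 8: u0 ∈ [-1/16, 1/12)
j=10 picked index 11: u0 ∈ [1/24, 1/6)
j=11 picked index 11: u0 ∈ [-1/24, 1/12)
intersection: [1/24, 1/16)

1/24 1/16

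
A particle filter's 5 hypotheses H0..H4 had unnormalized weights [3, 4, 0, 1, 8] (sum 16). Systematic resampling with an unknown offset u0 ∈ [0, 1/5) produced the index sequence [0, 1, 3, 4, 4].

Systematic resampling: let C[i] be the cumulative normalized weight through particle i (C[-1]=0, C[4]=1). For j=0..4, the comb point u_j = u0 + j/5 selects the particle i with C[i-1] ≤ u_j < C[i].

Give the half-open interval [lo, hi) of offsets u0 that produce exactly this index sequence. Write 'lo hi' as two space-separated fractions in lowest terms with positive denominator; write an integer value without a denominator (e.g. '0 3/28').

3/80 1/10

C = [3/16, 7/16, 7/16, 1/2, 1]
j=0 picked index 0: u0 ∈ [0, 3/16)
j=1 picked index 1: u0 ∈ [-1/80, 19/80)
j=2 picked index 3: u0 ∈ [3/80, 1/10)
j=3 picked index 4: u0 ∈ [-1/10, 2/5)
j=4 picked index 4: u0 ∈ [-3/10, 1/5)
intersection: [3/80, 1/10)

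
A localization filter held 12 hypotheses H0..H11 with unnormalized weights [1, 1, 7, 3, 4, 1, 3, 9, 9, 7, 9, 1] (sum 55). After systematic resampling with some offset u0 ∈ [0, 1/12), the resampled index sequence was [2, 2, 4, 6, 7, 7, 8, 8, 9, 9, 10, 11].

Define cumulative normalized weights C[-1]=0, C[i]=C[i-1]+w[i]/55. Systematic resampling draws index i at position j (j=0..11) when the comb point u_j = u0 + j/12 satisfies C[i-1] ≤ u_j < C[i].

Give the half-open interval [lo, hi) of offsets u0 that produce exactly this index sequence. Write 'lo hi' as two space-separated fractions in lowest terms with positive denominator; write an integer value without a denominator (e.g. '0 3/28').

43/660 3/44

C = [1/55, 2/55, 9/55, 12/55, 16/55, 17/55, 4/11, 29/55, 38/55, 9/11, 54/55, 1]
j=0 picked index 2: u0 ∈ [2/55, 9/55)
j=1 picked index 2: u0 ∈ [-31/660, 53/660)
j=2 picked index 4: u0 ∈ [17/330, 41/330)
j=3 picked index 6: u0 ∈ [13/220, 5/44)
j=4 picked index 7: u0 ∈ [1/33, 32/165)
j=5 picked index 7: u0 ∈ [-7/132, 73/660)
j=6 picked index 8: u0 ∈ [3/110, 21/110)
j=7 picked index 8: u0 ∈ [-37/660, 71/660)
j=8 picked index 9: u0 ∈ [4/165, 5/33)
j=9 picked index 9: u0 ∈ [-13/220, 3/44)
j=10 picked index 10: u0 ∈ [-1/66, 49/330)
j=11 picked index 11: u0 ∈ [43/660, 1/12)
intersection: [43/660, 3/44)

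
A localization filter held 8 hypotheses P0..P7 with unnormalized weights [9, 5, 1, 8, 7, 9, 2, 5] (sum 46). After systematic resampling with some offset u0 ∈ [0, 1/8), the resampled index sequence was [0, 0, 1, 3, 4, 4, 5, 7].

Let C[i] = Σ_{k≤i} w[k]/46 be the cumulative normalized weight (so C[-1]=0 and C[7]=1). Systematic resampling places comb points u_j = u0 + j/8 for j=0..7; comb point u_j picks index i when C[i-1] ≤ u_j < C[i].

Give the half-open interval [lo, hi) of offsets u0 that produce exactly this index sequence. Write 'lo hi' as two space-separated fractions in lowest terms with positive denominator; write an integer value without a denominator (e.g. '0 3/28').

C = [9/46, 7/23, 15/46, 1/2, 15/23, 39/46, 41/46, 1]
j=0 picked index 0: u0 ∈ [0, 9/46)
j=1 picked index 0: u0 ∈ [-1/8, 13/184)
j=2 picked index 1: u0 ∈ [-5/92, 5/92)
j=3 picked index 3: u0 ∈ [-9/184, 1/8)
j=4 picked index 4: u0 ∈ [0, 7/46)
j=5 picked index 4: u0 ∈ [-1/8, 5/184)
j=6 picked index 5: u0 ∈ [-9/92, 9/92)
j=7 picked index 7: u0 ∈ [3/184, 1/8)
intersection: [3/184, 5/184)

3/184 5/184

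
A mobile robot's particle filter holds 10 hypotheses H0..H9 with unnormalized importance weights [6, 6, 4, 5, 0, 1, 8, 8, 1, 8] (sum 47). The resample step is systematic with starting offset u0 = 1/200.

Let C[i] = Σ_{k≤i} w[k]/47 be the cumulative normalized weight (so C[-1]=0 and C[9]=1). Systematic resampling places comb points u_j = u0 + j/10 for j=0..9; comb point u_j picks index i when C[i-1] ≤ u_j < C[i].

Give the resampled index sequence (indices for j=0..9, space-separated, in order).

0 0 1 2 3 6 6 7 7 9

C = [6/47, 12/47, 16/47, 21/47, 21/47, 22/47, 30/47, 38/47, 39/47, 1]
j=0: u_0=1/200 ∈ [0, 6/47) → index 0
j=1: u_1=21/200 ∈ [0, 6/47) → index 0
j=2: u_2=41/200 ∈ [6/47, 12/47) → index 1
j=3: u_3=61/200 ∈ [12/47, 16/47) → index 2
j=4: u_4=81/200 ∈ [16/47, 21/47) → index 3
j=5: u_5=101/200 ∈ [22/47, 30/47) → index 6
j=6: u_6=121/200 ∈ [22/47, 30/47) → index 6
j=7: u_7=141/200 ∈ [30/47, 38/47) → index 7
j=8: u_8=161/200 ∈ [30/47, 38/47) → index 7
j=9: u_9=181/200 ∈ [39/47, 1) → index 9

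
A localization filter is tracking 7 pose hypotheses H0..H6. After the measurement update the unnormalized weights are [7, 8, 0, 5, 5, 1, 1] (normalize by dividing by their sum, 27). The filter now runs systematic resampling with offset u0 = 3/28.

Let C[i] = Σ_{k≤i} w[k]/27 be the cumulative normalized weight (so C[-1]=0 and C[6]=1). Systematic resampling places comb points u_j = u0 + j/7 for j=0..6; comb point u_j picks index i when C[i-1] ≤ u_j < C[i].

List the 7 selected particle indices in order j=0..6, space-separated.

C = [7/27, 5/9, 5/9, 20/27, 25/27, 26/27, 1]
j=0: u_0=3/28 ∈ [0, 7/27) → index 0
j=1: u_1=1/4 ∈ [0, 7/27) → index 0
j=2: u_2=11/28 ∈ [7/27, 5/9) → index 1
j=3: u_3=15/28 ∈ [7/27, 5/9) → index 1
j=4: u_4=19/28 ∈ [5/9, 20/27) → index 3
j=5: u_5=23/28 ∈ [20/27, 25/27) → index 4
j=6: u_6=27/28 ∈ [26/27, 1) → index 6

0 0 1 1 3 4 6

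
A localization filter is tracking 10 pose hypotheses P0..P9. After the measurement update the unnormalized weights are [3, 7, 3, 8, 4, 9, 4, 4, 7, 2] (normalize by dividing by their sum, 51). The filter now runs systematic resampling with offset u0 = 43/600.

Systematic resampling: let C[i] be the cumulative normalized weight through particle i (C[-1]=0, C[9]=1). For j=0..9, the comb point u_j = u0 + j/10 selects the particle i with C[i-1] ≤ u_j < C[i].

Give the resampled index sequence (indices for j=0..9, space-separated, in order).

C = [1/17, 10/51, 13/51, 7/17, 25/51, 2/3, 38/51, 14/17, 49/51, 1]
j=0: u_0=43/600 ∈ [1/17, 10/51) → index 1
j=1: u_1=103/600 ∈ [1/17, 10/51) → index 1
j=2: u_2=163/600 ∈ [13/51, 7/17) → index 3
j=3: u_3=223/600 ∈ [13/51, 7/17) → index 3
j=4: u_4=283/600 ∈ [7/17, 25/51) → index 4
j=5: u_5=343/600 ∈ [25/51, 2/3) → index 5
j=6: u_6=403/600 ∈ [2/3, 38/51) → index 6
j=7: u_7=463/600 ∈ [38/51, 14/17) → index 7
j=8: u_8=523/600 ∈ [14/17, 49/51) → index 8
j=9: u_9=583/600 ∈ [49/51, 1) → index 9

1 1 3 3 4 5 6 7 8 9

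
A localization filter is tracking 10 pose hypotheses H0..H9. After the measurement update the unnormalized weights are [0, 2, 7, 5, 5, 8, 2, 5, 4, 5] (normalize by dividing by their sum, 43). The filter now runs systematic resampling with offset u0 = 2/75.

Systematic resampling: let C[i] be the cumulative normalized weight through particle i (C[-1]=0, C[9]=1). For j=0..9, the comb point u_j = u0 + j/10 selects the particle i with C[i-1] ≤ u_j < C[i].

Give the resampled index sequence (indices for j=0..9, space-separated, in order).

C = [0, 2/43, 9/43, 14/43, 19/43, 27/43, 29/43, 34/43, 38/43, 1]
j=0: u_0=2/75 ∈ [0, 2/43) → index 1
j=1: u_1=19/150 ∈ [2/43, 9/43) → index 2
j=2: u_2=17/75 ∈ [9/43, 14/43) → index 3
j=3: u_3=49/150 ∈ [14/43, 19/43) → index 4
j=4: u_4=32/75 ∈ [14/43, 19/43) → index 4
j=5: u_5=79/150 ∈ [19/43, 27/43) → index 5
j=6: u_6=47/75 ∈ [19/43, 27/43) → index 5
j=7: u_7=109/150 ∈ [29/43, 34/43) → index 7
j=8: u_8=62/75 ∈ [34/43, 38/43) → index 8
j=9: u_9=139/150 ∈ [38/43, 1) → index 9

1 2 3 4 4 5 5 7 8 9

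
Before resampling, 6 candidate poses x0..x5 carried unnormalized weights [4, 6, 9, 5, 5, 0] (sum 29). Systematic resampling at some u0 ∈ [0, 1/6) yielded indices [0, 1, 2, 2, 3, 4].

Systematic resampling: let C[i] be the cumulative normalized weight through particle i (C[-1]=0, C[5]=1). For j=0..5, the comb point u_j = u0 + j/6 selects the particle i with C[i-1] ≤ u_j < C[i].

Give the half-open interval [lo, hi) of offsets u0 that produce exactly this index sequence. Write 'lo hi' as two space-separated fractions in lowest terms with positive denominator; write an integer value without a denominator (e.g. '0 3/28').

1/87 4/29

C = [4/29, 10/29, 19/29, 24/29, 1, 1]
j=0 picked index 0: u0 ∈ [0, 4/29)
j=1 picked index 1: u0 ∈ [-5/174, 31/174)
j=2 picked index 2: u0 ∈ [1/87, 28/87)
j=3 picked index 2: u0 ∈ [-9/58, 9/58)
j=4 picked index 3: u0 ∈ [-1/87, 14/87)
j=5 picked index 4: u0 ∈ [-1/174, 1/6)
intersection: [1/87, 4/29)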